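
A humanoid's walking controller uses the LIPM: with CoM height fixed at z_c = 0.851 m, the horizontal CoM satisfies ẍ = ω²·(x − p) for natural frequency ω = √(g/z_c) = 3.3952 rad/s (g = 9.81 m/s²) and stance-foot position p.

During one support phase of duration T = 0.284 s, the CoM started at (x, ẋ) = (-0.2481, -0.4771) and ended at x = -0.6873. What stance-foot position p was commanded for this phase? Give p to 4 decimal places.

p = 0.3130

ωT = 3.3952·0.284 = 0.964237; cosh(ωT) = 1.502030, sinh(ωT) = 1.120756
x(T) = p + (x₀−p)·cosh(ωT) + (ẋ₀/ω)·sinh(ωT) ⇒ p·(1 − cosh) = x(T) − x₀·cosh − (ẋ₀/ω)·sinh
numerator   = -0.6873 − (-0.2481)·1.502030 − (-0.4771/3.3952)·1.120756 = -0.157156
denominator = 1 − 1.502030 = -0.502030
p = -0.157156 / -0.502030 = 0.3130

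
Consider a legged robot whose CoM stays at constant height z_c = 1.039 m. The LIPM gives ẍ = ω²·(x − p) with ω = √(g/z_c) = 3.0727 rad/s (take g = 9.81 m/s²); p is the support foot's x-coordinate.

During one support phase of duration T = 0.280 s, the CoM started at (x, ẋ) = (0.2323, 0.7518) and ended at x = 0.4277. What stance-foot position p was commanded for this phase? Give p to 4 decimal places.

p = 0.3392

ωT = 3.0727·0.280 = 0.860356; cosh(ωT) = 1.393507, sinh(ωT) = 0.970495
x(T) = p + (x₀−p)·cosh(ωT) + (ẋ₀/ω)·sinh(ωT) ⇒ p·(1 − cosh) = x(T) − x₀·cosh − (ẋ₀/ω)·sinh
numerator   = 0.4277 − (0.2323)·1.393507 − (0.7518/3.0727)·0.970495 = -0.133464
denominator = 1 − 1.393507 = -0.393507
p = -0.133464 / -0.393507 = 0.3392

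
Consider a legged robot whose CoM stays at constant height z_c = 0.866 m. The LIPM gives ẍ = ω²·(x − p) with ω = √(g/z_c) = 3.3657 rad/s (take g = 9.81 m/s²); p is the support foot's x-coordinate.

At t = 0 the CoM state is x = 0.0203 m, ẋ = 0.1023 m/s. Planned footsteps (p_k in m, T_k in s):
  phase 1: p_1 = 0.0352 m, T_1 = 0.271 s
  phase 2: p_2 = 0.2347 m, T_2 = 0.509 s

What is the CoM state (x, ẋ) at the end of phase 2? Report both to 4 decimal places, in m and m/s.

x = -0.2312, ẋ = -1.4360

phase 1: p=0.0352, T=0.271, ωT=0.912105, cosh=1.445617, sinh=1.043939; start (x,ẋ)=(0.020300, 0.102300) → end (x,ẋ)=(0.045391, 0.095534)
phase 2: p=0.2347, T=0.509, ωT=1.713141, cosh=2.863328, sinh=2.683029; start (x,ẋ)=(0.045391, 0.095534) → end (x,ẋ)=(-0.231198, -1.435969)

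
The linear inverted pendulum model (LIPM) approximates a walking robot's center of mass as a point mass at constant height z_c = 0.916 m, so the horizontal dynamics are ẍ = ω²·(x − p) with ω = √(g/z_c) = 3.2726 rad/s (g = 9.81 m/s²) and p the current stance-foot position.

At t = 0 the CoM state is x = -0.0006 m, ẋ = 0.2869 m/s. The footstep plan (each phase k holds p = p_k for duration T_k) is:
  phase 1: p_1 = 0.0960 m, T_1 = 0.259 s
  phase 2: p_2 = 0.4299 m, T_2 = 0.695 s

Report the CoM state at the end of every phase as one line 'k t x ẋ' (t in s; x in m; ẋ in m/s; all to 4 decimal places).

1 0.2590 0.0461 0.0951
2 0.9540 -1.3159 -5.5743

phase 1: p=0.0960, T=0.259, ωT=0.847603, cosh=1.381243, sinh=0.952803; start (x,ẋ)=(-0.000600, 0.286900) → end (x,ẋ)=(0.046102, 0.095066)
phase 2: p=0.4299, T=0.695, ωT=2.274457, cosh=4.912745, sinh=4.809893; start (x,ẋ)=(0.046102, 0.095066) → end (x,ẋ)=(-1.315881, -5.574280)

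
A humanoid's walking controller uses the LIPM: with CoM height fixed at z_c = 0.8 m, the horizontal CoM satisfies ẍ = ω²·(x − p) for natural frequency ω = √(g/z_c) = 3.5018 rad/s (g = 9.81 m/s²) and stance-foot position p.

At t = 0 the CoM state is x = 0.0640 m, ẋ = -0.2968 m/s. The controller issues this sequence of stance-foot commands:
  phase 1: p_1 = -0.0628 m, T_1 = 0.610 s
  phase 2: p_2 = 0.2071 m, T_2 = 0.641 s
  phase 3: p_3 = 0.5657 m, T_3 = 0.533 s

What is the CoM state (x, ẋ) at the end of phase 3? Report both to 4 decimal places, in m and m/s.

phase 1: p=-0.0628, T=0.610, ωT=2.136098, cosh=4.292226, sinh=4.174111; start (x,ẋ)=(0.064000, -0.296800) → end (x,ẋ)=(0.127672, 0.579491)
phase 2: p=0.2071, T=0.641, ωT=2.244654, cosh=4.771556, sinh=4.665592; start (x,ẋ)=(0.127672, 0.579491) → end (x,ẋ)=(0.600182, 1.467373)
phase 3: p=0.5657, T=0.533, ωT=1.866459, cosh=3.310017, sinh=3.155347; start (x,ẋ)=(0.600182, 1.467373) → end (x,ẋ)=(2.002033, 5.238034)

x = 2.0020, ẋ = 5.2380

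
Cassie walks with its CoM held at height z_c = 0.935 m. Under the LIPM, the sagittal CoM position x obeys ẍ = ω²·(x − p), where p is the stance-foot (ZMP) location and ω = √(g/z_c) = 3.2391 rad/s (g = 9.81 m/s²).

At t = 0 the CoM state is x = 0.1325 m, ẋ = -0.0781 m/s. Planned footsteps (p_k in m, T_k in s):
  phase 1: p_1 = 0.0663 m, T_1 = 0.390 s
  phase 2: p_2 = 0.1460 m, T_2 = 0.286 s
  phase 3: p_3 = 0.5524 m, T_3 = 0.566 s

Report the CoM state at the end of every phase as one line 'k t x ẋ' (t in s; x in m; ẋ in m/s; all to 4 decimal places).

phase 1: p=0.0663, T=0.390, ωT=1.263249, cosh=1.909814, sinh=1.627080; start (x,ẋ)=(0.132500, -0.078100) → end (x,ẋ)=(0.153498, 0.199736)
phase 2: p=0.1460, T=0.286, ωT=0.926383, cosh=1.460670, sinh=1.064687; start (x,ẋ)=(0.153498, 0.199736) → end (x,ẋ)=(0.222605, 0.317606)
phase 3: p=0.5524, T=0.566, ωT=1.833331, cosh=3.207282, sinh=3.047402; start (x,ẋ)=(0.222605, 0.317606) → end (x,ẋ)=(-0.206536, -2.236699)

1 0.3900 0.1535 0.1997
2 0.6760 0.2226 0.3176
3 1.2420 -0.2065 -2.2367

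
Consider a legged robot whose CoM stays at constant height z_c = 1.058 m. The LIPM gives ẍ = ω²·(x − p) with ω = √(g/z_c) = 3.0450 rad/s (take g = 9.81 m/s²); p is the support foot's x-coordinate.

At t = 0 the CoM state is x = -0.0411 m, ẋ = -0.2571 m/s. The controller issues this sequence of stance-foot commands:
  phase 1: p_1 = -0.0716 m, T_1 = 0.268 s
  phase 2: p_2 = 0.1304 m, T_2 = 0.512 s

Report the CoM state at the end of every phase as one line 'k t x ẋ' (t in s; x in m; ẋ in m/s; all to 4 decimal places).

phase 1: p=-0.0716, T=0.268, ωT=0.816060, cosh=1.351871, sinh=0.909701; start (x,ẋ)=(-0.041100, -0.257100) → end (x,ẋ)=(-0.107177, -0.263080)
phase 2: p=0.1304, T=0.512, ωT=1.559040, cosh=2.482296, sinh=2.271959; start (x,ẋ)=(-0.107177, -0.263080) → end (x,ẋ)=(-0.655628, -2.296628)

1 0.2680 -0.1072 -0.2631
2 0.7800 -0.6556 -2.2966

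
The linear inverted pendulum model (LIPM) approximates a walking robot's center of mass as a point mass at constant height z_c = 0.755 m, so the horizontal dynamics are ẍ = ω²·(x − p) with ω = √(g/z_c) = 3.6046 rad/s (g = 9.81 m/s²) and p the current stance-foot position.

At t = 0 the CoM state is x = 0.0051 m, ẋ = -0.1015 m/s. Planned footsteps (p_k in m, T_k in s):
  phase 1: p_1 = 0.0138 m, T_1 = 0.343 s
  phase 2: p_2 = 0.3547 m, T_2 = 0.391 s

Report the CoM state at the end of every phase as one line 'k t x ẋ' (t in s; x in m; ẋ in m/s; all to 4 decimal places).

1 0.3430 -0.0468 -0.2389
2 0.7340 -0.6437 -3.3037

phase 1: p=0.0138, T=0.343, ωT=1.236378, cosh=1.866777, sinh=1.576342; start (x,ẋ)=(0.005100, -0.101500) → end (x,ẋ)=(-0.046828, -0.238912)
phase 2: p=0.3547, T=0.391, ωT=1.409399, cosh=2.168891, sinh=1.924601; start (x,ẋ)=(-0.046828, -0.238912) → end (x,ẋ)=(-0.643733, -3.303744)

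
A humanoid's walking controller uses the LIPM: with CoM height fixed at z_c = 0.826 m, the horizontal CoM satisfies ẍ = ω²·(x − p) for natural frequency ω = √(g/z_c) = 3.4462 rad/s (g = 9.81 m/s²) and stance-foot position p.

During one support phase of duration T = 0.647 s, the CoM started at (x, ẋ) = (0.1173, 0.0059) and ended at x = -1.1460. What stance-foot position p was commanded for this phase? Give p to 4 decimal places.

p = 0.4606

ωT = 3.4462·0.647 = 2.229691; cosh(ωT) = 4.702279, sinh(ωT) = 4.594717
x(T) = p + (x₀−p)·cosh(ωT) + (ẋ₀/ω)·sinh(ωT) ⇒ p·(1 − cosh) = x(T) − x₀·cosh − (ẋ₀/ω)·sinh
numerator   = -1.1460 − (0.1173)·4.702279 − (0.0059/3.4462)·4.594717 = -1.705444
denominator = 1 − 4.702279 = -3.702279
p = -1.705444 / -3.702279 = 0.4606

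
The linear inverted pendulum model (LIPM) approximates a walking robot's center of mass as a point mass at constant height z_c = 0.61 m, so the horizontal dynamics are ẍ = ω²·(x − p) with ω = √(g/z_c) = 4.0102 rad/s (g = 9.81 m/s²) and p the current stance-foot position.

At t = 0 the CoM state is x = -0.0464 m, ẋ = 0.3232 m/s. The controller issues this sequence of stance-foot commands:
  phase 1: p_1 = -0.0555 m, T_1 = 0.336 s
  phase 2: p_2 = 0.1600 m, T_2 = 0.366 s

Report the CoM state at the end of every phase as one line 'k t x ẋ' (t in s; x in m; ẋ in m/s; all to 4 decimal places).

1 0.3360 0.1078 0.7292
2 0.7020 0.4142 1.2358

phase 1: p=-0.0555, T=0.336, ωT=1.347427, cosh=2.053711, sinh=1.793803; start (x,ẋ)=(-0.046400, 0.323200) → end (x,ẋ)=(0.107759, 0.729220)
phase 2: p=0.1600, T=0.366, ωT=1.467733, cosh=2.284917, sinh=2.054470; start (x,ẋ)=(0.107759, 0.729220) → end (x,ẋ)=(0.414222, 1.235806)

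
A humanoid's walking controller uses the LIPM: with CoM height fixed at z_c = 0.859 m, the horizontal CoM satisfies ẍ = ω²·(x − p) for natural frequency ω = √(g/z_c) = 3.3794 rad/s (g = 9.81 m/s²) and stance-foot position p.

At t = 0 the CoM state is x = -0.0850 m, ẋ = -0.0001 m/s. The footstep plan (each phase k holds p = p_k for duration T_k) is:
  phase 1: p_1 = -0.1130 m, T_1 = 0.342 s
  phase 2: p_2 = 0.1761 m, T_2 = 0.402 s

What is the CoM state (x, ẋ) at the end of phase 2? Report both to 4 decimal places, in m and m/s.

x = -0.2495, ẋ = -1.1947

phase 1: p=-0.1130, T=0.342, ωT=1.155755, cosh=1.745620, sinh=1.430800; start (x,ẋ)=(-0.085000, -0.000100) → end (x,ẋ)=(-0.064165, 0.135212)
phase 2: p=0.1761, T=0.402, ωT=1.358519, cosh=2.073734, sinh=1.816693; start (x,ẋ)=(-0.064165, 0.135212) → end (x,ẋ)=(-0.249458, -1.194672)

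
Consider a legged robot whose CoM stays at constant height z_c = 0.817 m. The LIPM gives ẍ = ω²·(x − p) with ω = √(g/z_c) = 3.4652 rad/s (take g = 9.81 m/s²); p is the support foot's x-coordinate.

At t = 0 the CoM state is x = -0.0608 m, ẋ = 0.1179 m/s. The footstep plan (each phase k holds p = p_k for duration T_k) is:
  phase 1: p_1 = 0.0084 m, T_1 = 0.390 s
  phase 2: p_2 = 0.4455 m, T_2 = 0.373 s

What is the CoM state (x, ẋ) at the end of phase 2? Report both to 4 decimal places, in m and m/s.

x = -0.6616, ẋ = -3.3949

phase 1: p=0.0084, T=0.390, ωT=1.351428, cosh=2.060904, sinh=1.802034; start (x,ẋ)=(-0.060800, 0.117900) → end (x,ẋ)=(-0.072902, -0.189132)
phase 2: p=0.4455, T=0.373, ωT=1.292520, cosh=1.958265, sinh=1.683687; start (x,ẋ)=(-0.072902, -0.189132) → end (x,ẋ)=(-0.661565, -3.394891)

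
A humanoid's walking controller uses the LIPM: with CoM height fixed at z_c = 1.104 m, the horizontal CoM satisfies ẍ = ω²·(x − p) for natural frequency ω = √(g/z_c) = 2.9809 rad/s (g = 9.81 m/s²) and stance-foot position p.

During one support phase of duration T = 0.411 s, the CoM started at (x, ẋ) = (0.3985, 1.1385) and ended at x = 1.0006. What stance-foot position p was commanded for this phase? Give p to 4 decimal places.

ωT = 2.9809·0.411 = 1.225150; cosh(ωT) = 1.849195, sinh(ωT) = 1.555481
x(T) = p + (x₀−p)·cosh(ωT) + (ẋ₀/ω)·sinh(ωT) ⇒ p·(1 − cosh) = x(T) − x₀·cosh − (ẋ₀/ω)·sinh
numerator   = 1.0006 − (0.3985)·1.849195 − (1.1385/2.9809)·1.555481 = -0.330392
denominator = 1 − 1.849195 = -0.849195
p = -0.330392 / -0.849195 = 0.3891

p = 0.3891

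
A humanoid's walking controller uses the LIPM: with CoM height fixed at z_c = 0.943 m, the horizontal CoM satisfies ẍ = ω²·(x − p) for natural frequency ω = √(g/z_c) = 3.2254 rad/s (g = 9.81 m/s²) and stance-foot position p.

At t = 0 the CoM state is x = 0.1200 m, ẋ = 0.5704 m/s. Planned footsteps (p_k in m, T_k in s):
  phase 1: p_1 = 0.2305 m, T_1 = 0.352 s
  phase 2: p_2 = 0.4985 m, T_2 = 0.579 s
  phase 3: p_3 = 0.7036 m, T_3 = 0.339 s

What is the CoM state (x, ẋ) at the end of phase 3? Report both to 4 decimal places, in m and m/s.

phase 1: p=0.2305, T=0.352, ωT=1.135341, cosh=1.716773, sinh=1.395461; start (x,ẋ)=(0.120000, 0.570400) → end (x,ẋ)=(0.287579, 0.481896)
phase 2: p=0.4985, T=0.579, ωT=1.867507, cosh=3.313324, sinh=3.158815; start (x,ẋ)=(0.287579, 0.481896) → end (x,ẋ)=(0.271597, -0.552283)
phase 3: p=0.7036, T=0.339, ωT=1.093411, cosh=1.659754, sinh=1.324682; start (x,ẋ)=(0.271597, -0.552283) → end (x,ẋ)=(-0.240243, -2.762444)

x = -0.2402, ẋ = -2.7624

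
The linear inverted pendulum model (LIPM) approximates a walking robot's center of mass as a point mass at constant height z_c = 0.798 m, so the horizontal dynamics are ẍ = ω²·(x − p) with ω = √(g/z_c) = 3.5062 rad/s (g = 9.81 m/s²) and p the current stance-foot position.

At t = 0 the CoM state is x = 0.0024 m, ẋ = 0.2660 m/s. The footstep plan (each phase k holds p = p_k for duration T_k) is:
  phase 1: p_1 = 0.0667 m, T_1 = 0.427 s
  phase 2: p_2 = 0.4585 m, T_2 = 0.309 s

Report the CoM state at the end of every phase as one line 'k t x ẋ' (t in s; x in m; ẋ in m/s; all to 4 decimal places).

phase 1: p=0.0667, T=0.427, ωT=1.497147, cosh=2.346345, sinh=2.122578; start (x,ẋ)=(0.002400, 0.266000) → end (x,ẋ)=(0.076861, 0.145596)
phase 2: p=0.4585, T=0.309, ωT=1.083416, cosh=1.646596, sinh=1.308159; start (x,ẋ)=(0.076861, 0.145596) → end (x,ẋ)=(-0.115584, -1.510715)

1 0.4270 0.0769 0.1456
2 0.7360 -0.1156 -1.5107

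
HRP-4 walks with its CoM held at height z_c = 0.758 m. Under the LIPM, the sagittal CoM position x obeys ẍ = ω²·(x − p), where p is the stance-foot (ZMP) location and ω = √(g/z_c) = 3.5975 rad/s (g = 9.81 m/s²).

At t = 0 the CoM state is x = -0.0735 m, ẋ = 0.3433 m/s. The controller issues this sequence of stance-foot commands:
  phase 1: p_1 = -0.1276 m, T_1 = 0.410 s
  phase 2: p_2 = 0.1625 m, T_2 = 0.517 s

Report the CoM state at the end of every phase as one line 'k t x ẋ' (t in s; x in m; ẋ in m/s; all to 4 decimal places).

phase 1: p=-0.1276, T=0.410, ωT=1.474975, cosh=2.299855, sinh=2.071071; start (x,ẋ)=(-0.073500, 0.343300) → end (x,ẋ)=(0.194459, 1.192622)
phase 2: p=0.1625, T=0.517, ωT=1.859908, cosh=3.289415, sinh=3.133728; start (x,ẋ)=(0.194459, 1.192622) → end (x,ẋ)=(1.306502, 4.283322)

1 0.4100 0.1945 1.1926
2 0.9270 1.3065 4.2833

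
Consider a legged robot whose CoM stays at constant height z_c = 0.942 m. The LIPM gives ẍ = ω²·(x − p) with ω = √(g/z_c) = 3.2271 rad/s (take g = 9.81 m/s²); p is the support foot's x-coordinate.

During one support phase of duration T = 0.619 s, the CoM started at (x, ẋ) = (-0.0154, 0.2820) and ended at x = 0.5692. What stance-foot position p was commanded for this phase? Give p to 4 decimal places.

p = -0.1129

ωT = 3.2271·0.619 = 1.997575; cosh(ωT) = 3.753411, sinh(ωT) = 3.617747
x(T) = p + (x₀−p)·cosh(ωT) + (ẋ₀/ω)·sinh(ωT) ⇒ p·(1 − cosh) = x(T) − x₀·cosh − (ẋ₀/ω)·sinh
numerator   = 0.5692 − (-0.0154)·3.753411 − (0.2820/3.2271)·3.617747 = 0.310866
denominator = 1 − 3.753411 = -2.753411
p = 0.310866 / -2.753411 = -0.1129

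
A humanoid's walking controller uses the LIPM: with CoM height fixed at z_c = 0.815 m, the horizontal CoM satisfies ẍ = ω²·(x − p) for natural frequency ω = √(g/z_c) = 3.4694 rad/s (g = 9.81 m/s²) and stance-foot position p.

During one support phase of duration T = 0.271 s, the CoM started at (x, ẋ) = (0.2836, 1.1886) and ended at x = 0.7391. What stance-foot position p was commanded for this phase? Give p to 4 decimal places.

p = 0.1074

ωT = 3.4694·0.271 = 0.940207; cosh(ωT) = 1.475530, sinh(ωT) = 1.084983
x(T) = p + (x₀−p)·cosh(ωT) + (ẋ₀/ω)·sinh(ωT) ⇒ p·(1 − cosh) = x(T) − x₀·cosh − (ẋ₀/ω)·sinh
numerator   = 0.7391 − (0.2836)·1.475530 − (1.1886/3.4694)·1.084983 = -0.051070
denominator = 1 − 1.475530 = -0.475530
p = -0.051070 / -0.475530 = 0.1074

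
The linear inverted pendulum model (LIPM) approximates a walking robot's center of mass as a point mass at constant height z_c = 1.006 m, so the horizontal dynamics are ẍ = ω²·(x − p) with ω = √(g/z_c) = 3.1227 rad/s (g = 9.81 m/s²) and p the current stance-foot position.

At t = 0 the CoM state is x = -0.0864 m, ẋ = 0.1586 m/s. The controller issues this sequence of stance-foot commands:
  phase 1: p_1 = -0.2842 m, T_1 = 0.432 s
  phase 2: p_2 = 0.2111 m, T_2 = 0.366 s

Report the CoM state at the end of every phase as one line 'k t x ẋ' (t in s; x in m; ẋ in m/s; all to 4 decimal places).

1 0.4320 0.2139 1.4362
2 0.7980 0.8636 2.4929

phase 1: p=-0.2842, T=0.432, ωT=1.349006, cosh=2.056546, sinh=1.797048; start (x,ẋ)=(-0.086400, 0.158600) → end (x,ẋ)=(0.213856, 1.436151)
phase 2: p=0.2111, T=0.366, ωT=1.142908, cosh=1.727383, sinh=1.408492; start (x,ẋ)=(0.213856, 1.436151) → end (x,ẋ)=(0.863636, 2.492904)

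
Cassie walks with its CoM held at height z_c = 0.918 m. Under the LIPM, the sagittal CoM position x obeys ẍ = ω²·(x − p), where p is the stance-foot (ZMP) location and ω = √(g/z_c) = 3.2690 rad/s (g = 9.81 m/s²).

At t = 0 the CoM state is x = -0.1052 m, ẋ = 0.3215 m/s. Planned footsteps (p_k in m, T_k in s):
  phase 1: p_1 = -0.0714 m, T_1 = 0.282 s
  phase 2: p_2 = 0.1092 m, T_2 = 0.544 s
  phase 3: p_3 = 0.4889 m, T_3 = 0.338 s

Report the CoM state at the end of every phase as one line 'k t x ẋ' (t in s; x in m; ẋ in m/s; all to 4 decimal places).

phase 1: p=-0.0714, T=0.282, ωT=0.921858, cosh=1.455868, sinh=1.058089; start (x,ẋ)=(-0.105200, 0.321500) → end (x,ẋ)=(-0.016547, 0.351151)
phase 2: p=0.1092, T=0.544, ωT=1.778336, cosh=3.044458, sinh=2.875539; start (x,ẋ)=(-0.016547, 0.351151) → end (x,ẋ)=(0.035254, -0.112977)
phase 3: p=0.4889, T=0.338, ωT=1.104922, cosh=1.675113, sinh=1.343876; start (x,ẋ)=(0.035254, -0.112977) → end (x,ẋ)=(-0.317453, -2.182177)

1 0.2820 -0.0165 0.3512
2 0.8260 0.0353 -0.1130
3 1.1640 -0.3175 -2.1822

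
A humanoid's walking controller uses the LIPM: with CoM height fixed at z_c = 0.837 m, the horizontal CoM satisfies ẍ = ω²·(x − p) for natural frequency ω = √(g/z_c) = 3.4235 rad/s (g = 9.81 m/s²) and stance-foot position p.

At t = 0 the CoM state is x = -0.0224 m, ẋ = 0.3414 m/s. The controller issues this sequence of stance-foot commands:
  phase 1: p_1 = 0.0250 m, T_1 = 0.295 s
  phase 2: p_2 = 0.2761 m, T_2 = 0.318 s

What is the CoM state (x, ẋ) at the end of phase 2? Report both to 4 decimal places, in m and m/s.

x = 0.0652, ẋ = -0.3708

phase 1: p=0.0250, T=0.295, ωT=1.009932, cosh=1.554830, sinh=1.190586; start (x,ẋ)=(-0.022400, 0.341400) → end (x,ẋ)=(0.070029, 0.337618)
phase 2: p=0.2761, T=0.318, ωT=1.088673, cosh=1.653496, sinh=1.316833; start (x,ẋ)=(0.070029, 0.337618) → end (x,ẋ)=(0.065226, -0.370754)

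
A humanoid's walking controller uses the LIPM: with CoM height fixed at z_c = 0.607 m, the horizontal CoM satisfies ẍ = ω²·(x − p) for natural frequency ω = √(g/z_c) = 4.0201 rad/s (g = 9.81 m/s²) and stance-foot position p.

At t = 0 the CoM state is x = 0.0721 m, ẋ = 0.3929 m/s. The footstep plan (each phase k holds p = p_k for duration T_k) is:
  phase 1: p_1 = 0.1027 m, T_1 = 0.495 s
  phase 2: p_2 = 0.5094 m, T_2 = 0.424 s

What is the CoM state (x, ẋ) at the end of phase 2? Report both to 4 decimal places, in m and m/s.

x = 0.7029, ẋ = 1.0879

phase 1: p=0.1027, T=0.495, ωT=1.989950, cosh=3.725933, sinh=3.589231; start (x,ẋ)=(0.072100, 0.392900) → end (x,ẋ)=(0.339476, 1.022390)
phase 2: p=0.5094, T=0.424, ωT=1.704522, cosh=2.840309, sinh=2.658450; start (x,ẋ)=(0.339476, 1.022390) → end (x,ẋ)=(0.702859, 1.087885)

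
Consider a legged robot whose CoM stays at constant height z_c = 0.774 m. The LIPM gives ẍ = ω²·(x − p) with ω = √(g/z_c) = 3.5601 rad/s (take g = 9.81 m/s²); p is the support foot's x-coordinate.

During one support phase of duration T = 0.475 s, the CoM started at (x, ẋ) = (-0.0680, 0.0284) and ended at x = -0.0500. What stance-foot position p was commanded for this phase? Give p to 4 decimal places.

p = -0.0664

ωT = 3.5601·0.475 = 1.691047; cosh(ωT) = 2.804743, sinh(ωT) = 2.620417
x(T) = p + (x₀−p)·cosh(ωT) + (ẋ₀/ω)·sinh(ωT) ⇒ p·(1 − cosh) = x(T) − x₀·cosh − (ẋ₀/ω)·sinh
numerator   = -0.0500 − (-0.0680)·2.804743 − (0.0284/3.5601)·2.620417 = 0.119819
denominator = 1 − 2.804743 = -1.804743
p = 0.119819 / -1.804743 = -0.0664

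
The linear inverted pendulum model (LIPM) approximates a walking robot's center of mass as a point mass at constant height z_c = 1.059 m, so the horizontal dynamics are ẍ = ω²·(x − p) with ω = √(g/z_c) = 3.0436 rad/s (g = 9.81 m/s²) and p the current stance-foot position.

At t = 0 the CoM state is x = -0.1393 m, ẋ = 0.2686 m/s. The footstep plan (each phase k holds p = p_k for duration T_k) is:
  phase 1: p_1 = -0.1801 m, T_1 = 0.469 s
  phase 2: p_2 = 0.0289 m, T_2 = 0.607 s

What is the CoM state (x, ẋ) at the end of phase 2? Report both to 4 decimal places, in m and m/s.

x = 1.0547, ẋ = 3.2279

phase 1: p=-0.1801, T=0.469, ωT=1.427448, cosh=2.203985, sinh=1.964065; start (x,ẋ)=(-0.139300, 0.268600) → end (x,ẋ)=(0.083153, 0.835886)
phase 2: p=0.0289, T=0.607, ωT=1.847465, cosh=3.250678, sinh=3.093041; start (x,ẋ)=(0.083153, 0.835886) → end (x,ẋ)=(1.054723, 3.227931)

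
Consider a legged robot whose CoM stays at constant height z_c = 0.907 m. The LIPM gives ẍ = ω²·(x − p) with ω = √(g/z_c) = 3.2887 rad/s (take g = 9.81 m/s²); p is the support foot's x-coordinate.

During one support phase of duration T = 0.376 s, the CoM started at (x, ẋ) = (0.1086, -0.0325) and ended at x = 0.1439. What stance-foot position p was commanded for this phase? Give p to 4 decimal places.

p = 0.0499

ωT = 3.2887·0.376 = 1.236551; cosh(ωT) = 1.867050, sinh(ωT) = 1.576666
x(T) = p + (x₀−p)·cosh(ωT) + (ẋ₀/ω)·sinh(ωT) ⇒ p·(1 − cosh) = x(T) − x₀·cosh − (ẋ₀/ω)·sinh
numerator   = 0.1439 − (0.1086)·1.867050 − (-0.0325/3.2887)·1.576666 = -0.043281
denominator = 1 − 1.867050 = -0.867050
p = -0.043281 / -0.867050 = 0.0499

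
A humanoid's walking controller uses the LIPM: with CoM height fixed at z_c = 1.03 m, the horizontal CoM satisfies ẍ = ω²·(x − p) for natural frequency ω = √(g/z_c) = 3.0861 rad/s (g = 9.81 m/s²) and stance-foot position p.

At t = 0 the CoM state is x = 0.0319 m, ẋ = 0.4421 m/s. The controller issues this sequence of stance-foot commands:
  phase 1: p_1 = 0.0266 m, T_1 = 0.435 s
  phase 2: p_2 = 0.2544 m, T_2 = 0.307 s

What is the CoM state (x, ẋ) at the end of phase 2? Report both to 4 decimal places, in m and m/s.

phase 1: p=0.0266, T=0.435, ωT=1.342453, cosh=2.044815, sinh=1.783611; start (x,ẋ)=(0.031900, 0.442100) → end (x,ẋ)=(0.292949, 0.933186)
phase 2: p=0.2544, T=0.307, ωT=0.947433, cosh=1.483408, sinh=1.095672; start (x,ẋ)=(0.292949, 0.933186) → end (x,ẋ)=(0.642897, 1.514643)

x = 0.6429, ẋ = 1.5146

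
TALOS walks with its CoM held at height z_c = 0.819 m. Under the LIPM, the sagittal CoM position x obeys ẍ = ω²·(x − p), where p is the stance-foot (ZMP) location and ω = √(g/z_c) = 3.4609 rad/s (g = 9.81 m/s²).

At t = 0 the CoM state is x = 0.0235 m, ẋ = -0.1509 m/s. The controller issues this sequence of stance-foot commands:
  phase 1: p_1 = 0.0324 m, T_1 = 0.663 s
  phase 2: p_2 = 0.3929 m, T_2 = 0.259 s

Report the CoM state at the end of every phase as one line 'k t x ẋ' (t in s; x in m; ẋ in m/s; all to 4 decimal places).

phase 1: p=0.0324, T=0.663, ωT=2.294577, cosh=5.010520, sinh=4.909716; start (x,ẋ)=(0.023500, -0.150900) → end (x,ẋ)=(-0.226264, -0.907317)
phase 2: p=0.3929, T=0.259, ωT=0.896373, cosh=1.429373, sinh=1.021326; start (x,ẋ)=(-0.226264, -0.907317) → end (x,ẋ)=(-0.759869, -3.485457)

1 0.6630 -0.2263 -0.9073
2 0.9220 -0.7599 -3.4855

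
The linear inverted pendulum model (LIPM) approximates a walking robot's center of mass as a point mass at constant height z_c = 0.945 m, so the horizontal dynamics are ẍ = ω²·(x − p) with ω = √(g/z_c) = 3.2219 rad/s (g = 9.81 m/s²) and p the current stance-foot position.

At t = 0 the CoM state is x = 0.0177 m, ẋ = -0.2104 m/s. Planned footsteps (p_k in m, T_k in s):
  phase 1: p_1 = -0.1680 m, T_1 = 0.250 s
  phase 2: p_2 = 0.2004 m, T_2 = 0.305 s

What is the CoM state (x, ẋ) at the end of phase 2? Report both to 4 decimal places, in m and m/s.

x = 0.0202, ẋ = -0.2715

phase 1: p=-0.1680, T=0.250, ωT=0.805475, cosh=1.342317, sinh=0.895442; start (x,ẋ)=(0.017700, -0.210400) → end (x,ẋ)=(0.022793, 0.253325)
phase 2: p=0.2004, T=0.305, ωT=0.982680, cosh=1.522956, sinh=1.148649; start (x,ẋ)=(0.022793, 0.253325) → end (x,ẋ)=(0.020226, -0.271490)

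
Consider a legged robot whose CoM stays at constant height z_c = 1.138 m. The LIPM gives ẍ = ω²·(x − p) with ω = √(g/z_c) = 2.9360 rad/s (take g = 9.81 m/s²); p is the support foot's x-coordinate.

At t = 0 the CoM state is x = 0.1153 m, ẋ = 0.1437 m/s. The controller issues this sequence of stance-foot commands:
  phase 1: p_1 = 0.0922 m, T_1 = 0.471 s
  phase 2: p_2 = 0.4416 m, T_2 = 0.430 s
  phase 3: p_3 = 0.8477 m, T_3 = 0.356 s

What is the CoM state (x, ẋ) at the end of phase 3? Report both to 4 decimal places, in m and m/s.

x = -0.1315, ẋ = -2.3518

phase 1: p=0.0922, T=0.471, ωT=1.382856, cosh=2.118566, sinh=1.867705; start (x,ẋ)=(0.115300, 0.143700) → end (x,ẋ)=(0.232552, 0.431109)
phase 2: p=0.4416, T=0.430, ωT=1.262480, cosh=1.908563, sinh=1.625612; start (x,ẋ)=(0.232552, 0.431109) → end (x,ẋ)=(0.281316, -0.174945)
phase 3: p=0.8477, T=0.356, ωT=1.045216, cosh=1.597814, sinh=1.246198; start (x,ẋ)=(0.281316, -0.174945) → end (x,ẋ)=(-0.131533, -2.351837)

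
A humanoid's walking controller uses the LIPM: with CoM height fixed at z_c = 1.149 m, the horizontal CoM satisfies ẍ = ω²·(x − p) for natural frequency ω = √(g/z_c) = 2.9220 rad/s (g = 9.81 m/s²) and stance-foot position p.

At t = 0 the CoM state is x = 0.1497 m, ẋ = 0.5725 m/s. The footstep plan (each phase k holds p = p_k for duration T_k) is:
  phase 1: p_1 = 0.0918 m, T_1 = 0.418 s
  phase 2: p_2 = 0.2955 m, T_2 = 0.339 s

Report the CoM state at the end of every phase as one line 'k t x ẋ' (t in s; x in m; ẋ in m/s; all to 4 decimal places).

1 0.4180 0.5019 1.3173
2 0.7570 1.1350 2.7183

phase 1: p=0.0918, T=0.418, ωT=1.221396, cosh=1.843369, sinh=1.548551; start (x,ẋ)=(0.149700, 0.572500) → end (x,ẋ)=(0.501935, 1.317318)
phase 2: p=0.2955, T=0.339, ωT=0.990558, cosh=1.532053, sinh=1.160684; start (x,ẋ)=(0.501935, 1.317318) → end (x,ẋ)=(1.135037, 2.718328)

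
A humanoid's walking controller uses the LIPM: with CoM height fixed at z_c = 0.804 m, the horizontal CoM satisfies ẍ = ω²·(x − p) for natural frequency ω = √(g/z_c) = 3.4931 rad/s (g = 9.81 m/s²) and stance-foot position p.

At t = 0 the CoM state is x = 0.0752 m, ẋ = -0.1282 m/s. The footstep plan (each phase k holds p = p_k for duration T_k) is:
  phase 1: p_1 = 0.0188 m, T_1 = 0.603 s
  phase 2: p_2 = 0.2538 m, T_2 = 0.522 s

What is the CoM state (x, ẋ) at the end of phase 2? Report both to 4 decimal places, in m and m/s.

phase 1: p=0.0188, T=0.603, ωT=2.106339, cosh=4.169892, sinh=4.048210; start (x,ẋ)=(0.075200, -0.128200) → end (x,ẋ)=(0.105409, 0.262961)
phase 2: p=0.2538, T=0.522, ωT=1.823398, cosh=3.177172, sinh=3.015696; start (x,ẋ)=(0.105409, 0.262961) → end (x,ẋ)=(0.009358, -0.727698)

x = 0.0094, ẋ = -0.7277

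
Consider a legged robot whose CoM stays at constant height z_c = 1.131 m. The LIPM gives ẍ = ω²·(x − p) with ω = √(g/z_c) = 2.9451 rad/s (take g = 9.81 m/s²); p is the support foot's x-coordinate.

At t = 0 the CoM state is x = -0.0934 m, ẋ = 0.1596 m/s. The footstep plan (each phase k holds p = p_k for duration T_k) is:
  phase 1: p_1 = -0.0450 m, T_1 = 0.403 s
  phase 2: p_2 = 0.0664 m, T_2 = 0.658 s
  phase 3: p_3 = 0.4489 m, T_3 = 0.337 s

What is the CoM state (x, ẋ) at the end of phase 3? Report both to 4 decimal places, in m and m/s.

phase 1: p=-0.0450, T=0.403, ωT=1.186875, cosh=1.791000, sinh=1.485826; start (x,ẋ)=(-0.093400, 0.159600) → end (x,ẋ)=(-0.051165, 0.074050)
phase 2: p=0.0664, T=0.658, ωT=1.937876, cosh=3.543997, sinh=3.399988; start (x,ẋ)=(-0.051165, 0.074050) → end (x,ẋ)=(-0.264763, -0.914781)
phase 3: p=0.4489, T=0.337, ωT=0.992499, cosh=1.534308, sinh=1.163659; start (x,ẋ)=(-0.264763, -0.914781) → end (x,ẋ)=(-1.007524, -3.849345)

x = -1.0075, ẋ = -3.8493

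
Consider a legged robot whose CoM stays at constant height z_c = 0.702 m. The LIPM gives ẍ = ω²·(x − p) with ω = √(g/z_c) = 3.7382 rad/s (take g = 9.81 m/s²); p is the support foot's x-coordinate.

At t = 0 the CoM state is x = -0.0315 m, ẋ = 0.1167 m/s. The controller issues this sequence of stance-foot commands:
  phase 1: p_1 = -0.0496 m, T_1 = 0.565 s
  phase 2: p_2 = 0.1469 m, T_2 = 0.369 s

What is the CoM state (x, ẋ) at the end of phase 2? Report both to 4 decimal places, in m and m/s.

x = 0.5413, ẋ = 1.6609

phase 1: p=-0.0496, T=0.565, ωT=2.112083, cosh=4.193213, sinh=4.072227; start (x,ẋ)=(-0.031500, 0.116700) → end (x,ẋ)=(0.153425, 0.764881)
phase 2: p=0.1469, T=0.369, ωT=1.379396, cosh=2.112116, sinh=1.860385; start (x,ẋ)=(0.153425, 0.764881) → end (x,ẋ)=(0.541338, 1.660894)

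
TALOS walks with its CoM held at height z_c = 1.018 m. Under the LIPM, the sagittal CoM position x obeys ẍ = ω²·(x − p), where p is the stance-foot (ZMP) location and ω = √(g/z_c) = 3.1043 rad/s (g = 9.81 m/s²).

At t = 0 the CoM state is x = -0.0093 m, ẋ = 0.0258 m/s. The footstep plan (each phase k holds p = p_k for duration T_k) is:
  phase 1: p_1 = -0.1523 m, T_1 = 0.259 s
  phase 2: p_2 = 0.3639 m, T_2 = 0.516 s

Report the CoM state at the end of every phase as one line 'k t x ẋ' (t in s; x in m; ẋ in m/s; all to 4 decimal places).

1 0.2590 0.0469 0.4312
2 0.7750 -0.1239 -1.2291

phase 1: p=-0.1523, T=0.259, ωT=0.804014, cosh=1.341010, sinh=0.893481; start (x,ẋ)=(-0.009300, 0.025800) → end (x,ẋ)=(0.046890, 0.431228)
phase 2: p=0.3639, T=0.516, ωT=1.601819, cosh=2.581789, sinh=2.380260; start (x,ẋ)=(0.046890, 0.431228) → end (x,ẋ)=(-0.123903, -1.229059)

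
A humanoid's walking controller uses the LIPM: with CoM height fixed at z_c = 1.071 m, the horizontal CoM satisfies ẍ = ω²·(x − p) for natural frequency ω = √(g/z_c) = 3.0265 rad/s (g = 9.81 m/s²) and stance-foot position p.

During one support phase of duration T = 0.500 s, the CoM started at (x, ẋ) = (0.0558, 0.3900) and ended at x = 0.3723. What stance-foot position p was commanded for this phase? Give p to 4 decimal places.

p = 0.0282

ωT = 3.0265·0.500 = 1.513250; cosh(ωT) = 2.380830, sinh(ωT) = 2.160637
x(T) = p + (x₀−p)·cosh(ωT) + (ẋ₀/ω)·sinh(ωT) ⇒ p·(1 − cosh) = x(T) − x₀·cosh − (ẋ₀/ω)·sinh
numerator   = 0.3723 − (0.0558)·2.380830 − (0.3900/3.0265)·2.160637 = -0.038974
denominator = 1 − 2.380830 = -1.380830
p = -0.038974 / -1.380830 = 0.0282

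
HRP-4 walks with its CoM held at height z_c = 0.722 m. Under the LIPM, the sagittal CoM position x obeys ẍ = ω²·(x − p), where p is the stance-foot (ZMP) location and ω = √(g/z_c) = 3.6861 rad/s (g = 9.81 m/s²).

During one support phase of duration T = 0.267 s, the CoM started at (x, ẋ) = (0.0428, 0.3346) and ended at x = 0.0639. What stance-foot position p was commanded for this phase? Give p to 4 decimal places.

ωT = 3.6861·0.267 = 0.984189; cosh(ωT) = 1.524691, sinh(ωT) = 1.150949
x(T) = p + (x₀−p)·cosh(ωT) + (ẋ₀/ω)·sinh(ωT) ⇒ p·(1 − cosh) = x(T) − x₀·cosh − (ẋ₀/ω)·sinh
numerator   = 0.0639 − (0.0428)·1.524691 − (0.3346/3.6861)·1.150949 = -0.105832
denominator = 1 − 1.524691 = -0.524691
p = -0.105832 / -0.524691 = 0.2017

p = 0.2017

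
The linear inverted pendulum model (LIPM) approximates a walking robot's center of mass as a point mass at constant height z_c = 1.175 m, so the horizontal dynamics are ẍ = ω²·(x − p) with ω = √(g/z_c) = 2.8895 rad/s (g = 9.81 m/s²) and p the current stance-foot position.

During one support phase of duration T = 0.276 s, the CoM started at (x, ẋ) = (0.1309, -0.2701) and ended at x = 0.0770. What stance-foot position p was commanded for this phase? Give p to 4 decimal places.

p = 0.0450

ωT = 2.8895·0.276 = 0.797502; cosh(ωT) = 1.335221, sinh(ωT) = 0.884768
x(T) = p + (x₀−p)·cosh(ωT) + (ẋ₀/ω)·sinh(ωT) ⇒ p·(1 − cosh) = x(T) − x₀·cosh − (ẋ₀/ω)·sinh
numerator   = 0.0770 − (0.1309)·1.335221 − (-0.2701/2.8895)·0.884768 = -0.015075
denominator = 1 − 1.335221 = -0.335221
p = -0.015075 / -0.335221 = 0.0450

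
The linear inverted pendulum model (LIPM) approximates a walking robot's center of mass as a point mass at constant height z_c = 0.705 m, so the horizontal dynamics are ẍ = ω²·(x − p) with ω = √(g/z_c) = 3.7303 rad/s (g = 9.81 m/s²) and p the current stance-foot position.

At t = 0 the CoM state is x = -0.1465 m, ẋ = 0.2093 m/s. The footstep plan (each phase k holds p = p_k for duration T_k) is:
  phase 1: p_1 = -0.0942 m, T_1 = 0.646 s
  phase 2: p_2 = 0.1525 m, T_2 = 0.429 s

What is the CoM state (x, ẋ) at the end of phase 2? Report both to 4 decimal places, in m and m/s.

x = -0.3795, ẋ = -1.7915

phase 1: p=-0.0942, T=0.646, ωT=2.409774, cosh=5.610639, sinh=5.520804; start (x,ẋ)=(-0.146500, 0.209300) → end (x,ẋ)=(-0.077875, 0.097227)
phase 2: p=0.1525, T=0.429, ωT=1.600299, cosh=2.578174, sinh=2.376338; start (x,ẋ)=(-0.077875, 0.097227) → end (x,ẋ)=(-0.379509, -1.791477)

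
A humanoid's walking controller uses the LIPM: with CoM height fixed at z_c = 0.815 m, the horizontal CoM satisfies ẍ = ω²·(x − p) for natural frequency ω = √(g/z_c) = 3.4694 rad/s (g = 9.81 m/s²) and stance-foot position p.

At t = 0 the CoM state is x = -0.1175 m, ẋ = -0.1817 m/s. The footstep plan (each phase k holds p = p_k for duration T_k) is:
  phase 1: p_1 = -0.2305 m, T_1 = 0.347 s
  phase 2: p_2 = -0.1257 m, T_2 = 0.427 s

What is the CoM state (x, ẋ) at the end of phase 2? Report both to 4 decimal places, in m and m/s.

phase 1: p=-0.2305, T=0.347, ωT=1.203882, cosh=1.816529, sinh=1.516501; start (x,ẋ)=(-0.117500, -0.181700) → end (x,ẋ)=(-0.104655, 0.264469)
phase 2: p=-0.1257, T=0.427, ωT=1.481434, cosh=2.313280, sinh=2.085969; start (x,ẋ)=(-0.104655, 0.264469) → end (x,ẋ)=(0.081995, 0.764097)

x = 0.0820, ẋ = 0.7641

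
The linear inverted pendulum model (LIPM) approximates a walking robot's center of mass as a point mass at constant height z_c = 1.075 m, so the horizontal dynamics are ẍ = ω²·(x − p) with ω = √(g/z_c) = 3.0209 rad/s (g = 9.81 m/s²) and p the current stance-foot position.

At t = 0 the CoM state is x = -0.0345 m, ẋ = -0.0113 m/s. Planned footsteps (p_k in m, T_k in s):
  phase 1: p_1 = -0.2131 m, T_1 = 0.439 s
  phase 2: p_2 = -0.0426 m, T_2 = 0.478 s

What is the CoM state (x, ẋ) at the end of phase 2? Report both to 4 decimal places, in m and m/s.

x = 0.9772, ẋ = 3.1678

phase 1: p=-0.2131, T=0.439, ωT=1.326175, cosh=2.016050, sinh=1.750559; start (x,ẋ)=(-0.034500, -0.011300) → end (x,ẋ)=(0.140418, 0.921703)
phase 2: p=-0.0426, T=0.478, ωT=1.443990, cosh=2.236778, sinh=2.000793; start (x,ẋ)=(0.140418, 0.921703) → end (x,ẋ)=(0.977231, 3.167842)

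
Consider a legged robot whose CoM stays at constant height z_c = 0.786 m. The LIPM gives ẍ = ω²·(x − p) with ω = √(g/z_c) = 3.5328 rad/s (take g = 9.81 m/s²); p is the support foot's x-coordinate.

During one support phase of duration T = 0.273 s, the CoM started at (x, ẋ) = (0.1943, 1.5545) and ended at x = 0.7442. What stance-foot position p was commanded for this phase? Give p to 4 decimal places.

p = 0.0816

ωT = 3.5328·0.273 = 0.964454; cosh(ωT) = 1.502274, sinh(ωT) = 1.121082
x(T) = p + (x₀−p)·cosh(ωT) + (ẋ₀/ω)·sinh(ωT) ⇒ p·(1 − cosh) = x(T) − x₀·cosh − (ẋ₀/ω)·sinh
numerator   = 0.7442 − (0.1943)·1.502274 − (1.5545/3.5328)·1.121082 = -0.040990
denominator = 1 − 1.502274 = -0.502274
p = -0.040990 / -0.502274 = 0.0816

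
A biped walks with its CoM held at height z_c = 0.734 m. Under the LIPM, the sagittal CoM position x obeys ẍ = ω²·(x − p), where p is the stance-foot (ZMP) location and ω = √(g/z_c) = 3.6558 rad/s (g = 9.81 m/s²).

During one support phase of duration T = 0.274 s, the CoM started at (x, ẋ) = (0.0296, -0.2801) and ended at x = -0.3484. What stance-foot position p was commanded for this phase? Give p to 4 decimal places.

p = 0.5575

ωT = 3.6558·0.274 = 1.001689; cosh(ωT) = 1.545068, sinh(ωT) = 1.177809
x(T) = p + (x₀−p)·cosh(ωT) + (ẋ₀/ω)·sinh(ωT) ⇒ p·(1 − cosh) = x(T) − x₀·cosh − (ẋ₀/ω)·sinh
numerator   = -0.3484 − (0.0296)·1.545068 − (-0.2801/3.6558)·1.177809 = -0.303893
denominator = 1 − 1.545068 = -0.545068
p = -0.303893 / -0.545068 = 0.5575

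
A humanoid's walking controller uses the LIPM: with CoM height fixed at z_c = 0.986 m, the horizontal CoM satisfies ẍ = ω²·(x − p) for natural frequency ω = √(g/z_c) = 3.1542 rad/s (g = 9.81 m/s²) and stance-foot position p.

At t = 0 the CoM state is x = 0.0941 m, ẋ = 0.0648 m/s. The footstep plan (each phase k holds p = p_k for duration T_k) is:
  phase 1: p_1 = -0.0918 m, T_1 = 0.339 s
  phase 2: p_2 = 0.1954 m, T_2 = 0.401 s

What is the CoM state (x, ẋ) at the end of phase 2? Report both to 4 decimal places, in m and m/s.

x = 0.7194, ẋ = 1.8581

phase 1: p=-0.0918, T=0.339, ωT=1.069274, cosh=1.628260, sinh=1.285003; start (x,ẋ)=(0.094100, 0.064800) → end (x,ẋ)=(0.237293, 0.858993)
phase 2: p=0.1954, T=0.401, ωT=1.264834, cosh=1.912396, sinh=1.630110; start (x,ẋ)=(0.237293, 0.858993) → end (x,ẋ)=(0.719448, 1.858134)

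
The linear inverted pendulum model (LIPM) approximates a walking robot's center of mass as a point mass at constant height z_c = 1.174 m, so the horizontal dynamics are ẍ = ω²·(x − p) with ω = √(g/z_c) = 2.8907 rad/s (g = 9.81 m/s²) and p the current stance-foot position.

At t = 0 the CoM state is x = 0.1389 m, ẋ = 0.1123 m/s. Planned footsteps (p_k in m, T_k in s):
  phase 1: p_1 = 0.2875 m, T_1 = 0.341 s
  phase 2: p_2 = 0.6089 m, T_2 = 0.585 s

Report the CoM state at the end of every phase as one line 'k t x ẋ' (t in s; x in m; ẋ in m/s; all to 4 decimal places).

phase 1: p=0.2875, T=0.341, ωT=0.985729, cosh=1.526466, sinh=1.153298; start (x,ẋ)=(0.138900, 0.112300) → end (x,ẋ)=(0.105471, -0.323986)
phase 2: p=0.6089, T=0.585, ωT=1.691059, cosh=2.804775, sinh=2.620451; start (x,ẋ)=(0.105471, -0.323986) → end (x,ẋ)=(-1.096801, -4.722149)

1 0.3410 0.1055 -0.3240
2 0.9260 -1.0968 -4.7221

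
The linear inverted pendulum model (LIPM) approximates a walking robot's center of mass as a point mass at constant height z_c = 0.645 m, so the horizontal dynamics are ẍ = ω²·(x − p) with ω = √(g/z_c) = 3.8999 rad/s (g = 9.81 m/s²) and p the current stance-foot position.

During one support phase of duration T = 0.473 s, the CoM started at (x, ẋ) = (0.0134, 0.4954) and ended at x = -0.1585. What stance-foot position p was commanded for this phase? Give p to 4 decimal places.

p = 0.2648

ωT = 3.8999·0.473 = 1.844653; cosh(ωT) = 3.241991, sinh(ωT) = 3.083911
x(T) = p + (x₀−p)·cosh(ωT) + (ẋ₀/ω)·sinh(ωT) ⇒ p·(1 − cosh) = x(T) − x₀·cosh − (ẋ₀/ω)·sinh
numerator   = -0.1585 − (0.0134)·3.241991 − (0.4954/3.8999)·3.083911 = -0.593689
denominator = 1 − 3.241991 = -2.241991
p = -0.593689 / -2.241991 = 0.2648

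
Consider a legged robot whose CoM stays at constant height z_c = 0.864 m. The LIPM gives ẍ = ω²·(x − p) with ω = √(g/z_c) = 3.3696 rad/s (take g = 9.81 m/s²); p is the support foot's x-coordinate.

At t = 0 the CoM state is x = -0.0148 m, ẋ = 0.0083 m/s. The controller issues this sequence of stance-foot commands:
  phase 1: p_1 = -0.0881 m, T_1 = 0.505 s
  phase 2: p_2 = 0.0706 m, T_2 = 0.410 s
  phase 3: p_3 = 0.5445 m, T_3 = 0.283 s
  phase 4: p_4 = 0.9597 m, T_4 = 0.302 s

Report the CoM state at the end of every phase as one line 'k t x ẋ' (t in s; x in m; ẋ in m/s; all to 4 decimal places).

1 0.5050 0.1261 0.6781
2 0.9150 0.5633 1.7835
3 1.1980 1.1572 2.7276
4 1.5000 2.2421 5.0666

phase 1: p=-0.0881, T=0.505, ωT=1.701648, cosh=2.832679, sinh=2.650297; start (x,ẋ)=(-0.014800, 0.008300) → end (x,ẋ)=(0.126064, 0.678112)
phase 2: p=0.0706, T=0.410, ωT=1.381536, cosh=2.116102, sinh=1.864910; start (x,ẋ)=(0.126064, 0.678112) → end (x,ẋ)=(0.563269, 1.783488)
phase 3: p=0.5445, T=0.283, ωT=0.953597, cosh=1.490190, sinh=1.104837; start (x,ẋ)=(0.563269, 1.783488) → end (x,ẋ)=(1.157246, 2.727610)
phase 4: p=0.9597, T=0.302, ωT=1.017619, cosh=1.564027, sinh=1.202573; start (x,ẋ)=(1.157246, 2.727610) → end (x,ẋ)=(2.242121, 5.066551)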